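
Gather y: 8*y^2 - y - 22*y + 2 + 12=8*y^2 - 23*y + 14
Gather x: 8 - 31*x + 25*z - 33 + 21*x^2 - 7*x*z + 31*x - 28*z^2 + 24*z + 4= 21*x^2 - 7*x*z - 28*z^2 + 49*z - 21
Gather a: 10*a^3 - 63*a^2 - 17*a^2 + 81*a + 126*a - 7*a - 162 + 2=10*a^3 - 80*a^2 + 200*a - 160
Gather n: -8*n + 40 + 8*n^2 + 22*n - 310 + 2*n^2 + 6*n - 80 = 10*n^2 + 20*n - 350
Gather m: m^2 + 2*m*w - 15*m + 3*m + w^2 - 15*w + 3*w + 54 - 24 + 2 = m^2 + m*(2*w - 12) + w^2 - 12*w + 32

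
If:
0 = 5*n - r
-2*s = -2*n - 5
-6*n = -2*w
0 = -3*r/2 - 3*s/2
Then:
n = -5/12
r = -25/12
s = 25/12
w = -5/4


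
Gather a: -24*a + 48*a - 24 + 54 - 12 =24*a + 18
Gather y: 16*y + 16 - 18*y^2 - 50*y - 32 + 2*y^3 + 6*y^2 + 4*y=2*y^3 - 12*y^2 - 30*y - 16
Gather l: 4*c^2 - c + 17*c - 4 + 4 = 4*c^2 + 16*c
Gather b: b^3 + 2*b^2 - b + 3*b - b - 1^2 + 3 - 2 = b^3 + 2*b^2 + b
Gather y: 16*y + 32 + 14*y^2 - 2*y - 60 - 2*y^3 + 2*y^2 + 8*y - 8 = -2*y^3 + 16*y^2 + 22*y - 36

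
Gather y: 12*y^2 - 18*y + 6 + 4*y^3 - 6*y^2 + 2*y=4*y^3 + 6*y^2 - 16*y + 6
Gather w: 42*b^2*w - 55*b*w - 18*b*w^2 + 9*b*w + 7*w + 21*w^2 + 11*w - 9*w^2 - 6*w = w^2*(12 - 18*b) + w*(42*b^2 - 46*b + 12)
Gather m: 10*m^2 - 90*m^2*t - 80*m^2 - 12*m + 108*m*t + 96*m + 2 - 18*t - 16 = m^2*(-90*t - 70) + m*(108*t + 84) - 18*t - 14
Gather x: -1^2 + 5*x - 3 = 5*x - 4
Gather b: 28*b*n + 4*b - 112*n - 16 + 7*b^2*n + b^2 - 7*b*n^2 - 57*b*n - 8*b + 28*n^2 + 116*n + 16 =b^2*(7*n + 1) + b*(-7*n^2 - 29*n - 4) + 28*n^2 + 4*n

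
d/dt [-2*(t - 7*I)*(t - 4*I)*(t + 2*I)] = -6*t^2 + 36*I*t + 12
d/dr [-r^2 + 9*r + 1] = 9 - 2*r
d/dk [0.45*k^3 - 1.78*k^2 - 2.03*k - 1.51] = 1.35*k^2 - 3.56*k - 2.03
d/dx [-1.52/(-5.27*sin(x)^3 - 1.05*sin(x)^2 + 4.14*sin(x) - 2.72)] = (-24.0312*sin(x)^2 - 3.192*sin(x) + 6.2928)*cos(x)/(5.27*sin(x)^3 + 1.05*sin(x)^2 - 4.14*sin(x) + 2.72)^2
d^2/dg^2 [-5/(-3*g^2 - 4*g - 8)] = 10*(-9*g^2 - 12*g + 4*(3*g + 2)^2 - 24)/(3*g^2 + 4*g + 8)^3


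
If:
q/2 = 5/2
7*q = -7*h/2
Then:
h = -10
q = 5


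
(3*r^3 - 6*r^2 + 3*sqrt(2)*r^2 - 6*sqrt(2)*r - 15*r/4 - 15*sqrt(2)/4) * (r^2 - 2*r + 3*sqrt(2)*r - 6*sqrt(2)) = 3*r^5 - 12*r^4 + 12*sqrt(2)*r^4 - 48*sqrt(2)*r^3 + 105*r^3/4 - 129*r^2/2 + 33*sqrt(2)*r^2 + 30*sqrt(2)*r + 99*r/2 + 45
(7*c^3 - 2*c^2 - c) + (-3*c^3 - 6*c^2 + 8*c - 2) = 4*c^3 - 8*c^2 + 7*c - 2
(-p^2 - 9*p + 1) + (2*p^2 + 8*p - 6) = p^2 - p - 5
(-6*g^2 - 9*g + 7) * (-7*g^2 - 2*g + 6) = 42*g^4 + 75*g^3 - 67*g^2 - 68*g + 42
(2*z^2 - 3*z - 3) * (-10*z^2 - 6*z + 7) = -20*z^4 + 18*z^3 + 62*z^2 - 3*z - 21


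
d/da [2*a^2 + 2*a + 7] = 4*a + 2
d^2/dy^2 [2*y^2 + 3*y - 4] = 4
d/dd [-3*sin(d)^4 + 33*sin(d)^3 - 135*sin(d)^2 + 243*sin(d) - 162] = 3*(9 - 4*sin(d))*(sin(d) - 3)^2*cos(d)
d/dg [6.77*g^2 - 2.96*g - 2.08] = 13.54*g - 2.96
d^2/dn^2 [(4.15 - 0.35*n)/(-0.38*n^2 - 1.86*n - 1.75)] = ((1.852 - 0.798*n)*(0.38*n^2 + 1.86*n + 1.75) + (0.35*n - 4.15)*(0.76*n + 1.86)*(1.52*n + 3.72))/(0.38*n^2 + 1.86*n + 1.75)^3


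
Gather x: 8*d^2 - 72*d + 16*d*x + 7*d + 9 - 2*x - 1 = 8*d^2 - 65*d + x*(16*d - 2) + 8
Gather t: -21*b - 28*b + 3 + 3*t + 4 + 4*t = -49*b + 7*t + 7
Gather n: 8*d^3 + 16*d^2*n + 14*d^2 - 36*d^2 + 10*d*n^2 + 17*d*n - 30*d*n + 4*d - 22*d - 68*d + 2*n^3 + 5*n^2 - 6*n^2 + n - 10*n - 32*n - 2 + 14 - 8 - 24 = 8*d^3 - 22*d^2 - 86*d + 2*n^3 + n^2*(10*d - 1) + n*(16*d^2 - 13*d - 41) - 20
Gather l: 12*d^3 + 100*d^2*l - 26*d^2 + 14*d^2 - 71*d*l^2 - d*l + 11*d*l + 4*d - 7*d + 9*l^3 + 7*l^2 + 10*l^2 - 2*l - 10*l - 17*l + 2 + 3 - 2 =12*d^3 - 12*d^2 - 3*d + 9*l^3 + l^2*(17 - 71*d) + l*(100*d^2 + 10*d - 29) + 3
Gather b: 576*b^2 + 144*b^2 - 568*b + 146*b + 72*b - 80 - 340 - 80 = 720*b^2 - 350*b - 500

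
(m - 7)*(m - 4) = m^2 - 11*m + 28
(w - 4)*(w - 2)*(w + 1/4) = w^3 - 23*w^2/4 + 13*w/2 + 2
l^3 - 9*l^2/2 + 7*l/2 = l*(l - 7/2)*(l - 1)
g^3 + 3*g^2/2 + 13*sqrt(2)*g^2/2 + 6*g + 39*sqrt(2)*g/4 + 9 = (g + 3/2)*(g + sqrt(2)/2)*(g + 6*sqrt(2))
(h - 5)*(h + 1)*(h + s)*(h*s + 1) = h^4*s + h^3*s^2 - 4*h^3*s + h^3 - 4*h^2*s^2 - 4*h^2*s - 4*h^2 - 5*h*s^2 - 4*h*s - 5*h - 5*s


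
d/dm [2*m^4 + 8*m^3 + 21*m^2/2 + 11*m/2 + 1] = 8*m^3 + 24*m^2 + 21*m + 11/2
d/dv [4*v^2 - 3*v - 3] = 8*v - 3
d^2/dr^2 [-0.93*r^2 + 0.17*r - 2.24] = -1.86000000000000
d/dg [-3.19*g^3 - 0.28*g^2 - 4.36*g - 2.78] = -9.57*g^2 - 0.56*g - 4.36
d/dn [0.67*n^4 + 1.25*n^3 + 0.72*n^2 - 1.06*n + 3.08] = 2.68*n^3 + 3.75*n^2 + 1.44*n - 1.06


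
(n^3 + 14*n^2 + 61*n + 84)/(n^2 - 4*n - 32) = (n^2 + 10*n + 21)/(n - 8)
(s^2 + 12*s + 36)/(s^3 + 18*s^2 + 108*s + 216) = 1/(s + 6)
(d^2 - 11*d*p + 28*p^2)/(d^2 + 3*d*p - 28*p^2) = (d - 7*p)/(d + 7*p)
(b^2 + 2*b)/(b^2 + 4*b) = (b + 2)/(b + 4)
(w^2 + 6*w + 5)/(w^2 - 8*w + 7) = (w^2 + 6*w + 5)/(w^2 - 8*w + 7)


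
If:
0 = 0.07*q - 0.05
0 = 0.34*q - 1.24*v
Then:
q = 0.71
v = 0.20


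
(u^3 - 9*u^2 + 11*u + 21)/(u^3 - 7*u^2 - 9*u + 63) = (u + 1)/(u + 3)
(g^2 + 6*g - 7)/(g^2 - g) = (g + 7)/g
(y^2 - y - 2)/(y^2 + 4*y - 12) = (y + 1)/(y + 6)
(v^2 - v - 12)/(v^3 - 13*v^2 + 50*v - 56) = (v + 3)/(v^2 - 9*v + 14)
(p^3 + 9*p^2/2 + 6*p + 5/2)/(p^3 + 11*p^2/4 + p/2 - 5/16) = 8*(p^2 + 2*p + 1)/(8*p^2 + 2*p - 1)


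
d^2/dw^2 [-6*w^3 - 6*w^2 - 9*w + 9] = -36*w - 12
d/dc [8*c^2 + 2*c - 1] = 16*c + 2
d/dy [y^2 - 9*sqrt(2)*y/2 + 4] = 2*y - 9*sqrt(2)/2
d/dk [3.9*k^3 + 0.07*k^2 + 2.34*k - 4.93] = 11.7*k^2 + 0.14*k + 2.34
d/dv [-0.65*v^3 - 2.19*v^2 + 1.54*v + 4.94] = -1.95*v^2 - 4.38*v + 1.54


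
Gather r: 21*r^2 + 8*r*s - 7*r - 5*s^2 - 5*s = 21*r^2 + r*(8*s - 7) - 5*s^2 - 5*s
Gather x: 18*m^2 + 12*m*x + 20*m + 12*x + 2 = 18*m^2 + 20*m + x*(12*m + 12) + 2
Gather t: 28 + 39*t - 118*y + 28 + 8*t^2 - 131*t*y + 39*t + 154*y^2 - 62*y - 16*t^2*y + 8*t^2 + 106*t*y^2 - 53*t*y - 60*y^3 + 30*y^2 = t^2*(16 - 16*y) + t*(106*y^2 - 184*y + 78) - 60*y^3 + 184*y^2 - 180*y + 56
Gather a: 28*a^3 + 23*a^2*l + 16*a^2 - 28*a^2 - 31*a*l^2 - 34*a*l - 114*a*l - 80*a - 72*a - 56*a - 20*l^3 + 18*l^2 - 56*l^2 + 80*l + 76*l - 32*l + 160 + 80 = 28*a^3 + a^2*(23*l - 12) + a*(-31*l^2 - 148*l - 208) - 20*l^3 - 38*l^2 + 124*l + 240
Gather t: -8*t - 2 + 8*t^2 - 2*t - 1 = 8*t^2 - 10*t - 3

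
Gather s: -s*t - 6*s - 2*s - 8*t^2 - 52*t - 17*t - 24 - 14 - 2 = s*(-t - 8) - 8*t^2 - 69*t - 40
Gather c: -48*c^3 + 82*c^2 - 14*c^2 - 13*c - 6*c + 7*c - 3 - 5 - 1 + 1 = -48*c^3 + 68*c^2 - 12*c - 8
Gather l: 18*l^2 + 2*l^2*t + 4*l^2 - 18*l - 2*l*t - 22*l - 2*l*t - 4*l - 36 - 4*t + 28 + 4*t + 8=l^2*(2*t + 22) + l*(-4*t - 44)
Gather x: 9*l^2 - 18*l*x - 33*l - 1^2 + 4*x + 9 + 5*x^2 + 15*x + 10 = 9*l^2 - 33*l + 5*x^2 + x*(19 - 18*l) + 18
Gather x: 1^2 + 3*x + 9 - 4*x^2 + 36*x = -4*x^2 + 39*x + 10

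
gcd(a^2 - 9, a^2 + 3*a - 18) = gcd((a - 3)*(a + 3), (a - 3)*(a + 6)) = a - 3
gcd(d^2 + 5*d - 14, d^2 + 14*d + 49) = d + 7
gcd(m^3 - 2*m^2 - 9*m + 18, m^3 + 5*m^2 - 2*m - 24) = m^2 + m - 6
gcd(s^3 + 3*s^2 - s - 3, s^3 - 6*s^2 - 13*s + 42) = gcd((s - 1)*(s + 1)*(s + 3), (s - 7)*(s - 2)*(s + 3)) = s + 3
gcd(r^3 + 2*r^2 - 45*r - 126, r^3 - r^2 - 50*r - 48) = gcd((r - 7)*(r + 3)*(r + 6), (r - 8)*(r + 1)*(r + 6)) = r + 6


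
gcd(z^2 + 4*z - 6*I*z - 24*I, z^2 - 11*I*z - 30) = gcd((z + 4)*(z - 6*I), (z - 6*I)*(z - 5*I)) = z - 6*I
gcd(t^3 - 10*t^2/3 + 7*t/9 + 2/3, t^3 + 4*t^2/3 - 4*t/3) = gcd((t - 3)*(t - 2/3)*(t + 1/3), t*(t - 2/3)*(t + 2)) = t - 2/3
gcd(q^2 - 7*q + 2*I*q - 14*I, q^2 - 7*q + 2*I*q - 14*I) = q^2 + q*(-7 + 2*I) - 14*I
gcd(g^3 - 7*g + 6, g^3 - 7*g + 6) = g^3 - 7*g + 6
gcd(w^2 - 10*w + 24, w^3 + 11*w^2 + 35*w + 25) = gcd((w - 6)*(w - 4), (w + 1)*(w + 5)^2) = 1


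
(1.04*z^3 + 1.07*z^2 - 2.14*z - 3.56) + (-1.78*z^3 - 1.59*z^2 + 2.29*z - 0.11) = -0.74*z^3 - 0.52*z^2 + 0.15*z - 3.67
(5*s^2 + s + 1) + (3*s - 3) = 5*s^2 + 4*s - 2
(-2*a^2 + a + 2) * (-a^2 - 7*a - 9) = 2*a^4 + 13*a^3 + 9*a^2 - 23*a - 18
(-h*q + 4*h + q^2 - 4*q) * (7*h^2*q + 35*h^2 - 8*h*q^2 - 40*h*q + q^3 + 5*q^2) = -7*h^3*q^2 - 7*h^3*q + 140*h^3 + 15*h^2*q^3 + 15*h^2*q^2 - 300*h^2*q - 9*h*q^4 - 9*h*q^3 + 180*h*q^2 + q^5 + q^4 - 20*q^3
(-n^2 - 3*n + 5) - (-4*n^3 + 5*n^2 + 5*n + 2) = 4*n^3 - 6*n^2 - 8*n + 3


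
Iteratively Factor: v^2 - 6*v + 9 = (v - 3)*(v - 3)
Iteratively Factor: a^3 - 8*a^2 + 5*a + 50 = (a + 2)*(a^2 - 10*a + 25) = (a - 5)*(a + 2)*(a - 5)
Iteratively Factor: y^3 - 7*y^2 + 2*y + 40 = (y - 5)*(y^2 - 2*y - 8) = (y - 5)*(y - 4)*(y + 2)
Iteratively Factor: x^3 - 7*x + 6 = (x - 2)*(x^2 + 2*x - 3) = (x - 2)*(x - 1)*(x + 3)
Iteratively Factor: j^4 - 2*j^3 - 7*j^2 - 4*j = (j + 1)*(j^3 - 3*j^2 - 4*j) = (j - 4)*(j + 1)*(j^2 + j) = j*(j - 4)*(j + 1)*(j + 1)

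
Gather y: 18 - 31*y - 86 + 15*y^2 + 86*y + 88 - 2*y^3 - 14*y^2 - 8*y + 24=-2*y^3 + y^2 + 47*y + 44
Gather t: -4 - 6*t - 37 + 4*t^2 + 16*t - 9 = 4*t^2 + 10*t - 50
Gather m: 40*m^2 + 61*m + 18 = 40*m^2 + 61*m + 18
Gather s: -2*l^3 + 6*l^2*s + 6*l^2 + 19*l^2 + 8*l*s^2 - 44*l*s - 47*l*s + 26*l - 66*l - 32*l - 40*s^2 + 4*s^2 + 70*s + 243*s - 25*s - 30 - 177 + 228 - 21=-2*l^3 + 25*l^2 - 72*l + s^2*(8*l - 36) + s*(6*l^2 - 91*l + 288)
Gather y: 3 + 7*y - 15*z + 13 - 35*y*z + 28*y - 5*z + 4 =y*(35 - 35*z) - 20*z + 20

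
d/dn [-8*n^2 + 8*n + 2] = 8 - 16*n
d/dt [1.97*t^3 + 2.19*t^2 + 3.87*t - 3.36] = 5.91*t^2 + 4.38*t + 3.87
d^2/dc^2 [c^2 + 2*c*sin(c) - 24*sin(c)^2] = -2*c*sin(c) + 96*sin(c)^2 + 4*cos(c) - 46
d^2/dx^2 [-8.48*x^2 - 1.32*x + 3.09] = -16.9600000000000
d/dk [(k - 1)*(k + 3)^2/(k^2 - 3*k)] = (k^4 - 6*k^3 - 18*k^2 + 18*k - 27)/(k^2*(k^2 - 6*k + 9))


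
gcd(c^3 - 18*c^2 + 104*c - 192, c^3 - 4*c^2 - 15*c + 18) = c - 6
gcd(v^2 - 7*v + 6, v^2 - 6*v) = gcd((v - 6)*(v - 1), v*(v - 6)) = v - 6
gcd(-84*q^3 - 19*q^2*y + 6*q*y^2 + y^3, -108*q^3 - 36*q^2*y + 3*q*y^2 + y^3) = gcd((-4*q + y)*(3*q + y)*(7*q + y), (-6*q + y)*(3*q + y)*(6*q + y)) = 3*q + y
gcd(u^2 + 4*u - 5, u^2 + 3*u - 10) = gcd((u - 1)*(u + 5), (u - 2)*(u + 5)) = u + 5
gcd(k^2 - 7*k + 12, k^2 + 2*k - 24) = k - 4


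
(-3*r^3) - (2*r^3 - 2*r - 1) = -5*r^3 + 2*r + 1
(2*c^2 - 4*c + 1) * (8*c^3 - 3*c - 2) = 16*c^5 - 32*c^4 + 2*c^3 + 8*c^2 + 5*c - 2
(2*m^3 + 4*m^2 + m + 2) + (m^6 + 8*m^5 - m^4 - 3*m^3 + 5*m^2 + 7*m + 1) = m^6 + 8*m^5 - m^4 - m^3 + 9*m^2 + 8*m + 3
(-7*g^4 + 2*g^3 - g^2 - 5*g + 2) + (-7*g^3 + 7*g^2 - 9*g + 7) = -7*g^4 - 5*g^3 + 6*g^2 - 14*g + 9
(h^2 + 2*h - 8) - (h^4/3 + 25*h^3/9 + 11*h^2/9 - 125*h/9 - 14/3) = -h^4/3 - 25*h^3/9 - 2*h^2/9 + 143*h/9 - 10/3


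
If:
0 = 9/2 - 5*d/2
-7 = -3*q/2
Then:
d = 9/5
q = 14/3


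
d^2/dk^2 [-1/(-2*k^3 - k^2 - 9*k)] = 2*(-k*(6*k + 1)*(2*k^2 + k + 9) + (6*k^2 + 2*k + 9)^2)/(k^3*(2*k^2 + k + 9)^3)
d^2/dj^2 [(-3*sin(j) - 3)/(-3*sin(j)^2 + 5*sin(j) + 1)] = 3*(9*sin(j)^5 + 51*sin(j)^4 - 45*sin(j)^3 - 22*sin(j)^2 + 68*sin(j) - 46)/(-3*sin(j)^2 + 5*sin(j) + 1)^3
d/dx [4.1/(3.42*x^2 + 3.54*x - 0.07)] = (-28.044*x - 14.514)/(3.42*x^2 + 3.54*x - 0.07)^2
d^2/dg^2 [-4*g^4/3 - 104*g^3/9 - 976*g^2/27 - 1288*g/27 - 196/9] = -16*g^2 - 208*g/3 - 1952/27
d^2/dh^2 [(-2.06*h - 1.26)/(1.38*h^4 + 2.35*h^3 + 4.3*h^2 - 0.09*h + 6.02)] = (-47.076768*h^7 - 154.88016*h^6 - 264.18774*h^5 - 344.516232*h^4 + 62.132108*h^3 + 337.139292*h^2 + 429.828*h + 62.980092)/(2.628072*h^12 + 13.42602*h^11 + 47.42991*h^10 + 96.133087*h^9 + 180.431094*h^8 + 242.796225*h^7 + 388.156264*h^6 + 355.571301*h^5 + 476.429766*h^4 + 241.515651*h^3 + 467.647446*h^2 - 9.784908*h + 218.167208)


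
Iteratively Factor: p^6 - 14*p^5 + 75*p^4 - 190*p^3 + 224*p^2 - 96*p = (p - 4)*(p^5 - 10*p^4 + 35*p^3 - 50*p^2 + 24*p) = (p - 4)*(p - 1)*(p^4 - 9*p^3 + 26*p^2 - 24*p) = (p - 4)^2*(p - 1)*(p^3 - 5*p^2 + 6*p) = p*(p - 4)^2*(p - 1)*(p^2 - 5*p + 6) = p*(p - 4)^2*(p - 3)*(p - 1)*(p - 2)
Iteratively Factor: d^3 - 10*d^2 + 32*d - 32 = (d - 4)*(d^2 - 6*d + 8) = (d - 4)^2*(d - 2)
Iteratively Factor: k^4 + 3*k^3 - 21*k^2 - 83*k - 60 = (k + 3)*(k^3 - 21*k - 20) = (k + 1)*(k + 3)*(k^2 - k - 20) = (k - 5)*(k + 1)*(k + 3)*(k + 4)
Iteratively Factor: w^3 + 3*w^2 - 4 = (w + 2)*(w^2 + w - 2) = (w - 1)*(w + 2)*(w + 2)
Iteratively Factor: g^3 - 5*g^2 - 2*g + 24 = (g - 3)*(g^2 - 2*g - 8) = (g - 4)*(g - 3)*(g + 2)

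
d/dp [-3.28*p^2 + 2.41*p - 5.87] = 2.41 - 6.56*p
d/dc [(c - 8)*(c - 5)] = 2*c - 13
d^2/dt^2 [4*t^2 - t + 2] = 8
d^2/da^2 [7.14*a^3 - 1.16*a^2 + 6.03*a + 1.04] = 42.84*a - 2.32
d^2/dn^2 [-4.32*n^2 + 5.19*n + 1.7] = -8.64000000000000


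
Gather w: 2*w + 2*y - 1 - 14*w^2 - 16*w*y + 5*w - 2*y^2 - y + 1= -14*w^2 + w*(7 - 16*y) - 2*y^2 + y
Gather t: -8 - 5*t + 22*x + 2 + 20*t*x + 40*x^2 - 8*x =t*(20*x - 5) + 40*x^2 + 14*x - 6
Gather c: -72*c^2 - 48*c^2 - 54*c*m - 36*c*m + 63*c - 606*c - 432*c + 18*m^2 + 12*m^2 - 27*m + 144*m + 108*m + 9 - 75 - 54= -120*c^2 + c*(-90*m - 975) + 30*m^2 + 225*m - 120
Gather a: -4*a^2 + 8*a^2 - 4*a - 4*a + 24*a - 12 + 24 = 4*a^2 + 16*a + 12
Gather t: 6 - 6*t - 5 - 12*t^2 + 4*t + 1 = -12*t^2 - 2*t + 2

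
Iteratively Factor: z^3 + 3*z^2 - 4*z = (z + 4)*(z^2 - z) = (z - 1)*(z + 4)*(z)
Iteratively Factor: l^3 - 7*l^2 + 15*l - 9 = (l - 3)*(l^2 - 4*l + 3) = (l - 3)^2*(l - 1)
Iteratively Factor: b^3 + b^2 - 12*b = (b)*(b^2 + b - 12) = b*(b - 3)*(b + 4)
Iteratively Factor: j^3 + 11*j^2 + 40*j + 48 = (j + 4)*(j^2 + 7*j + 12) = (j + 3)*(j + 4)*(j + 4)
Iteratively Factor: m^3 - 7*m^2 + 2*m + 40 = (m - 5)*(m^2 - 2*m - 8) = (m - 5)*(m + 2)*(m - 4)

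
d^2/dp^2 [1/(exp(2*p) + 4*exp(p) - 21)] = 4*(-(exp(p) + 1)*(exp(2*p) + 4*exp(p) - 21) + 2*(exp(p) + 2)^2*exp(p))*exp(p)/(exp(2*p) + 4*exp(p) - 21)^3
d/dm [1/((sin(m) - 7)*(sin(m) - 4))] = (11 - 2*sin(m))*cos(m)/((sin(m) - 7)^2*(sin(m) - 4)^2)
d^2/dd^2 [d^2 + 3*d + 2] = 2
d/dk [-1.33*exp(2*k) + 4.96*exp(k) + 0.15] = (4.96 - 2.66*exp(k))*exp(k)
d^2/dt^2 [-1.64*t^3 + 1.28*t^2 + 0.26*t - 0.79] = 2.56 - 9.84*t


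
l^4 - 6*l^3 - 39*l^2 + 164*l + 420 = (l - 7)*(l - 6)*(l + 2)*(l + 5)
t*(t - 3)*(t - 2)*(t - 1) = t^4 - 6*t^3 + 11*t^2 - 6*t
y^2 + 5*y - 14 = (y - 2)*(y + 7)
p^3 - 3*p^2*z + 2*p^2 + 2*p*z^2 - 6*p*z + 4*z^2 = (p + 2)*(p - 2*z)*(p - z)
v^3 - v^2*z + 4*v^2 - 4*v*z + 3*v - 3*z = (v + 1)*(v + 3)*(v - z)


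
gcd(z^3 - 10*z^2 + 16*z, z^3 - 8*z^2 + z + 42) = 1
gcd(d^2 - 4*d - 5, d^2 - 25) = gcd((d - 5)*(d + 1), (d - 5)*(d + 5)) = d - 5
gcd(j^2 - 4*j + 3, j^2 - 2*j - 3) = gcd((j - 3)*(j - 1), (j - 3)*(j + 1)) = j - 3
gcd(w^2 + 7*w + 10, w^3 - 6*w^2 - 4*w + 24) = w + 2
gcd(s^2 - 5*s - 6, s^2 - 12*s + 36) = s - 6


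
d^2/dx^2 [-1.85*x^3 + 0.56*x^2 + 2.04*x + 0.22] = 1.12 - 11.1*x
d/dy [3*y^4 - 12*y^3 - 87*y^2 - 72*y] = 12*y^3 - 36*y^2 - 174*y - 72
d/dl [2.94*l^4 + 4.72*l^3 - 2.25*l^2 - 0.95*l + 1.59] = 11.76*l^3 + 14.16*l^2 - 4.5*l - 0.95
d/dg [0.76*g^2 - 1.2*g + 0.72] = 1.52*g - 1.2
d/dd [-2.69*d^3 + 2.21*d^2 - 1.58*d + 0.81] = -8.07*d^2 + 4.42*d - 1.58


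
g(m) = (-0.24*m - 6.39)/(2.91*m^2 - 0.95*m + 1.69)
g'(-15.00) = -0.00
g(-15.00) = -0.00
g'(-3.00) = -0.12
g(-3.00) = -0.18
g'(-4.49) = -0.04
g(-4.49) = -0.08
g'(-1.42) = -0.73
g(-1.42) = -0.68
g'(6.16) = 0.02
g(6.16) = -0.07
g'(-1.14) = -1.12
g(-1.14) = -0.93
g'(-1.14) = -1.12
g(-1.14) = -0.93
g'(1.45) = 1.18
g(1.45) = -1.05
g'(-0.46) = -3.12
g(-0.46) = -2.29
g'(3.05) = 0.17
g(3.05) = -0.28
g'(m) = (0.95 - 5.82*m)*(-0.24*m - 6.39)/(2.91*m^2 - 0.95*m + 1.69)^2 - 0.24/(2.91*m^2 - 0.95*m + 1.69) = (0.6984*m^2 + 37.1898*m - 6.4761)/(8.4681*m^4 - 5.529*m^3 + 10.7383*m^2 - 3.211*m + 2.8561)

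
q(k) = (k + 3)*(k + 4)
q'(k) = 2*k + 7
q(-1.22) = 4.95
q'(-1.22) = 4.56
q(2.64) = 37.45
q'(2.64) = 12.28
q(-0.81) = 6.99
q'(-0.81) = 5.38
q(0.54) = 16.07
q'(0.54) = 8.08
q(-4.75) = 1.31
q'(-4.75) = -2.50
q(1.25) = 22.31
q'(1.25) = 9.50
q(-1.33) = 4.46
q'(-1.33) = 4.34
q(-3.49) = -0.25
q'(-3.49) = 0.02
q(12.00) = 240.00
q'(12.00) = 31.00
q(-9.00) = 30.00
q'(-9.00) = -11.00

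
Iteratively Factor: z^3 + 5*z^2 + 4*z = (z)*(z^2 + 5*z + 4) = z*(z + 4)*(z + 1)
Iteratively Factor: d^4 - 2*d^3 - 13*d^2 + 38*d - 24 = (d - 1)*(d^3 - d^2 - 14*d + 24) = (d - 1)*(d + 4)*(d^2 - 5*d + 6) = (d - 2)*(d - 1)*(d + 4)*(d - 3)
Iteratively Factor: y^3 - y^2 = (y)*(y^2 - y) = y*(y - 1)*(y)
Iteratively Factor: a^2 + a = (a)*(a + 1)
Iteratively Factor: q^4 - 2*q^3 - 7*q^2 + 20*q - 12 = (q + 3)*(q^3 - 5*q^2 + 8*q - 4) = (q - 2)*(q + 3)*(q^2 - 3*q + 2) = (q - 2)*(q - 1)*(q + 3)*(q - 2)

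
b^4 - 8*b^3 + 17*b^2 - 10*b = b*(b - 5)*(b - 2)*(b - 1)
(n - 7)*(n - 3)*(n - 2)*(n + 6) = n^4 - 6*n^3 - 31*n^2 + 204*n - 252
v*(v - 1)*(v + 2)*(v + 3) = v^4 + 4*v^3 + v^2 - 6*v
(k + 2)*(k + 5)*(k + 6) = k^3 + 13*k^2 + 52*k + 60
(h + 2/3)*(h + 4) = h^2 + 14*h/3 + 8/3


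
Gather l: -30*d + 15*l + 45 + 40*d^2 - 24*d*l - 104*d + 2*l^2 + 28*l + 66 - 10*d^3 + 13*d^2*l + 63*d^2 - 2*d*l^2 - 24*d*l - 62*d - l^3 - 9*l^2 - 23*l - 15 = -10*d^3 + 103*d^2 - 196*d - l^3 + l^2*(-2*d - 7) + l*(13*d^2 - 48*d + 20) + 96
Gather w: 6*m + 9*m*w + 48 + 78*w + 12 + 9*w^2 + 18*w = 6*m + 9*w^2 + w*(9*m + 96) + 60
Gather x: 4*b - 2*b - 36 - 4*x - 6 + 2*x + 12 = 2*b - 2*x - 30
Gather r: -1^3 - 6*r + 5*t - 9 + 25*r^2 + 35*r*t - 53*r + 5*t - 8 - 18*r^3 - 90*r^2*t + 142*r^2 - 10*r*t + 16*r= -18*r^3 + r^2*(167 - 90*t) + r*(25*t - 43) + 10*t - 18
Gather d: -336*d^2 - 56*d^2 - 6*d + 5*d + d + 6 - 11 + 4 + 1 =-392*d^2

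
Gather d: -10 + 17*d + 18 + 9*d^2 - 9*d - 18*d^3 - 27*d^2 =-18*d^3 - 18*d^2 + 8*d + 8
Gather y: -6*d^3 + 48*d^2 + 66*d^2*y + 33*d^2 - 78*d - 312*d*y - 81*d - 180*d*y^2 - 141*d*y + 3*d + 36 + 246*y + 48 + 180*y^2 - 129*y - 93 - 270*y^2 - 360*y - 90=-6*d^3 + 81*d^2 - 156*d + y^2*(-180*d - 90) + y*(66*d^2 - 453*d - 243) - 99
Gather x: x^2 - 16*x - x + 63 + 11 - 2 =x^2 - 17*x + 72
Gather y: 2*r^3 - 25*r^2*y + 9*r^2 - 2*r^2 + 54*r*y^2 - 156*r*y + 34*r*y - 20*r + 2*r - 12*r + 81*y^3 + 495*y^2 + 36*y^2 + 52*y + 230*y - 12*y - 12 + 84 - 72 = 2*r^3 + 7*r^2 - 30*r + 81*y^3 + y^2*(54*r + 531) + y*(-25*r^2 - 122*r + 270)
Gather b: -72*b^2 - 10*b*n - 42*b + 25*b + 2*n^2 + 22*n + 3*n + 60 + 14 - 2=-72*b^2 + b*(-10*n - 17) + 2*n^2 + 25*n + 72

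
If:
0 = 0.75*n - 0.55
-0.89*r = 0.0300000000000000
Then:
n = 0.73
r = -0.03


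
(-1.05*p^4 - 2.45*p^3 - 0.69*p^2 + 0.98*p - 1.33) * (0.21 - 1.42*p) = 1.491*p^5 + 3.2585*p^4 + 0.4653*p^3 - 1.5365*p^2 + 2.0944*p - 0.2793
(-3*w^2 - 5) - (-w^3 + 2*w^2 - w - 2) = w^3 - 5*w^2 + w - 3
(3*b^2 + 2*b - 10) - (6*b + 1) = 3*b^2 - 4*b - 11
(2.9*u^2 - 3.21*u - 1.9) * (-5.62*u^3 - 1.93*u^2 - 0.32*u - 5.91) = -16.298*u^5 + 12.4432*u^4 + 15.9453*u^3 - 12.4448*u^2 + 19.5791*u + 11.229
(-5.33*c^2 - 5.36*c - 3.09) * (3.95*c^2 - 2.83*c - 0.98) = -21.0535*c^4 - 6.0881*c^3 + 8.1867*c^2 + 13.9975*c + 3.0282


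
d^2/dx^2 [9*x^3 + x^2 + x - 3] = 54*x + 2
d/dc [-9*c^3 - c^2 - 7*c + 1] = -27*c^2 - 2*c - 7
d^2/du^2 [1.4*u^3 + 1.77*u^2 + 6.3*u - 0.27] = 8.4*u + 3.54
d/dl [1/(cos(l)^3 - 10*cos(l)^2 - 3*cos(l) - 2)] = -(3*sin(l)^2 + 20*cos(l))*sin(l)/(-cos(l)^3 + 10*cos(l)^2 + 3*cos(l) + 2)^2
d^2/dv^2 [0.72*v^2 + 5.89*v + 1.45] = 1.44000000000000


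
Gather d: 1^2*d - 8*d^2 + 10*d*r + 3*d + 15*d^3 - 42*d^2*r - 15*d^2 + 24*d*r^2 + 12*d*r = 15*d^3 + d^2*(-42*r - 23) + d*(24*r^2 + 22*r + 4)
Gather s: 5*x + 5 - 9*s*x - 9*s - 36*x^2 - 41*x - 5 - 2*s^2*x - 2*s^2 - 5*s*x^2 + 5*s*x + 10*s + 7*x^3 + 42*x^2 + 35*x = s^2*(-2*x - 2) + s*(-5*x^2 - 4*x + 1) + 7*x^3 + 6*x^2 - x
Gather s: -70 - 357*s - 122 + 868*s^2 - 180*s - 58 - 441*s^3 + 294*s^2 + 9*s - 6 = -441*s^3 + 1162*s^2 - 528*s - 256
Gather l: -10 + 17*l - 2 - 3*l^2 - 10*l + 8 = -3*l^2 + 7*l - 4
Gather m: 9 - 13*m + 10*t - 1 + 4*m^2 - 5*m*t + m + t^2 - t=4*m^2 + m*(-5*t - 12) + t^2 + 9*t + 8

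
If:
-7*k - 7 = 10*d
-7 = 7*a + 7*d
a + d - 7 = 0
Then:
No Solution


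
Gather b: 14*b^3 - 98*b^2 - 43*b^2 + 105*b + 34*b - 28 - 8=14*b^3 - 141*b^2 + 139*b - 36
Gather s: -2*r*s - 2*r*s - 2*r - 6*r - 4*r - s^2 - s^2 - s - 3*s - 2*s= -12*r - 2*s^2 + s*(-4*r - 6)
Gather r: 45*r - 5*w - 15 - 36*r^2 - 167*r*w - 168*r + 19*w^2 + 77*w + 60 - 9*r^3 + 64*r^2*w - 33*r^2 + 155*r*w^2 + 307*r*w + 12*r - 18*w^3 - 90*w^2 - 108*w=-9*r^3 + r^2*(64*w - 69) + r*(155*w^2 + 140*w - 111) - 18*w^3 - 71*w^2 - 36*w + 45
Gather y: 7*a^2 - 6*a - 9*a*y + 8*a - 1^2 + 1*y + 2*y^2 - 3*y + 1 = 7*a^2 + 2*a + 2*y^2 + y*(-9*a - 2)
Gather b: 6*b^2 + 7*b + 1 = 6*b^2 + 7*b + 1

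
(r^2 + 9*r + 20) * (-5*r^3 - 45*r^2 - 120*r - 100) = -5*r^5 - 90*r^4 - 625*r^3 - 2080*r^2 - 3300*r - 2000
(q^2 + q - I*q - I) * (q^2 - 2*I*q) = q^4 + q^3 - 3*I*q^3 - 2*q^2 - 3*I*q^2 - 2*q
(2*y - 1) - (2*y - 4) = 3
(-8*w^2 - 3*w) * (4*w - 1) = -32*w^3 - 4*w^2 + 3*w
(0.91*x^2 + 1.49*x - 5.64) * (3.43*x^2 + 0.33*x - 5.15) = 3.1213*x^4 + 5.411*x^3 - 23.54*x^2 - 9.5347*x + 29.046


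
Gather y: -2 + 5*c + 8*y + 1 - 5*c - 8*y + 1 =0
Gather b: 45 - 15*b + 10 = 55 - 15*b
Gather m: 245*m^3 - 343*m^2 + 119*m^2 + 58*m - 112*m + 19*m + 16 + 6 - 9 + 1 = 245*m^3 - 224*m^2 - 35*m + 14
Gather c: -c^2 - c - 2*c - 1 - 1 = -c^2 - 3*c - 2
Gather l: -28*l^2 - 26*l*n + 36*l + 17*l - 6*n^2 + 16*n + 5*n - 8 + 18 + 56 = -28*l^2 + l*(53 - 26*n) - 6*n^2 + 21*n + 66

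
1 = 1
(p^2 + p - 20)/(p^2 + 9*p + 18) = (p^2 + p - 20)/(p^2 + 9*p + 18)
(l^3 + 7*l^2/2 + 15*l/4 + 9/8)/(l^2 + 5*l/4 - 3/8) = (4*l^2 + 8*l + 3)/(4*l - 1)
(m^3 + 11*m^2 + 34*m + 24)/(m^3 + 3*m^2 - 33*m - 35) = (m^2 + 10*m + 24)/(m^2 + 2*m - 35)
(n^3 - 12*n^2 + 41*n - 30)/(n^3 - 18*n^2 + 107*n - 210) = (n - 1)/(n - 7)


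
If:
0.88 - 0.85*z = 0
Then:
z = 1.04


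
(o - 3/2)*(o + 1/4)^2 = o^3 - o^2 - 11*o/16 - 3/32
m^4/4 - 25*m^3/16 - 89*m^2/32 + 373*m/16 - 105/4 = (m/4 + 1)*(m - 6)*(m - 5/2)*(m - 7/4)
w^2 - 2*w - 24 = (w - 6)*(w + 4)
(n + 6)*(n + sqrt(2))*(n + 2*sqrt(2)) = n^3 + 3*sqrt(2)*n^2 + 6*n^2 + 4*n + 18*sqrt(2)*n + 24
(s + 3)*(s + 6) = s^2 + 9*s + 18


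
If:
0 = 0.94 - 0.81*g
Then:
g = 1.16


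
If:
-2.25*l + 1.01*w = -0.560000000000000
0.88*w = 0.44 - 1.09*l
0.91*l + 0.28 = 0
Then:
No Solution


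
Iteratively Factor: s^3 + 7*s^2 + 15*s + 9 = (s + 3)*(s^2 + 4*s + 3) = (s + 3)^2*(s + 1)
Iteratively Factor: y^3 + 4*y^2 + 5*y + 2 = (y + 1)*(y^2 + 3*y + 2) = (y + 1)^2*(y + 2)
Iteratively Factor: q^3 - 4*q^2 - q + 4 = (q + 1)*(q^2 - 5*q + 4) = (q - 1)*(q + 1)*(q - 4)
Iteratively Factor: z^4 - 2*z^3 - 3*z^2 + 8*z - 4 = (z + 2)*(z^3 - 4*z^2 + 5*z - 2) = (z - 1)*(z + 2)*(z^2 - 3*z + 2) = (z - 2)*(z - 1)*(z + 2)*(z - 1)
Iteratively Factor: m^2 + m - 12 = (m - 3)*(m + 4)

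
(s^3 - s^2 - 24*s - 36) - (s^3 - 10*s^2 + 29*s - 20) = 9*s^2 - 53*s - 16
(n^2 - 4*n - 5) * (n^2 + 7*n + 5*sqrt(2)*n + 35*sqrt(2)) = n^4 + 3*n^3 + 5*sqrt(2)*n^3 - 33*n^2 + 15*sqrt(2)*n^2 - 165*sqrt(2)*n - 35*n - 175*sqrt(2)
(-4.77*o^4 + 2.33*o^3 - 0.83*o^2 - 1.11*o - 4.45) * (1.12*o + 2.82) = -5.3424*o^5 - 10.8418*o^4 + 5.641*o^3 - 3.5838*o^2 - 8.1142*o - 12.549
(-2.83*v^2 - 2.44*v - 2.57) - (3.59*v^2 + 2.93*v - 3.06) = -6.42*v^2 - 5.37*v + 0.49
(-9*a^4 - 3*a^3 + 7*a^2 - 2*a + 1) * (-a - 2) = 9*a^5 + 21*a^4 - a^3 - 12*a^2 + 3*a - 2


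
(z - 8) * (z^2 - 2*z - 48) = z^3 - 10*z^2 - 32*z + 384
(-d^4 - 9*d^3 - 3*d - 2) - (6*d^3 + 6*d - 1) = -d^4 - 15*d^3 - 9*d - 1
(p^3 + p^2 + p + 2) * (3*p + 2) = 3*p^4 + 5*p^3 + 5*p^2 + 8*p + 4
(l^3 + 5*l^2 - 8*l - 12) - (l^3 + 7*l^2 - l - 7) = -2*l^2 - 7*l - 5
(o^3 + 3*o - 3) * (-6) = -6*o^3 - 18*o + 18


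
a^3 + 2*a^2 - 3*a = a*(a - 1)*(a + 3)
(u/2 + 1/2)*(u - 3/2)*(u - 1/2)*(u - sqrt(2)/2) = u^4/2 - u^3/2 - sqrt(2)*u^3/4 - 5*u^2/8 + sqrt(2)*u^2/4 + 3*u/8 + 5*sqrt(2)*u/16 - 3*sqrt(2)/16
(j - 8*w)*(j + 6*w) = j^2 - 2*j*w - 48*w^2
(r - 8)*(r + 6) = r^2 - 2*r - 48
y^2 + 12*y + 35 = (y + 5)*(y + 7)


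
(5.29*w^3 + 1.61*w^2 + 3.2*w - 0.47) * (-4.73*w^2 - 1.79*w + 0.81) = -25.0217*w^5 - 17.0844*w^4 - 13.733*w^3 - 2.2008*w^2 + 3.4333*w - 0.3807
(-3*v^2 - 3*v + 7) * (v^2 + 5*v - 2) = -3*v^4 - 18*v^3 - 2*v^2 + 41*v - 14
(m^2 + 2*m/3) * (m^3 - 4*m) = m^5 + 2*m^4/3 - 4*m^3 - 8*m^2/3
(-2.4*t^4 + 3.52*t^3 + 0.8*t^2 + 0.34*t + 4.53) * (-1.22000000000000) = 2.928*t^4 - 4.2944*t^3 - 0.976*t^2 - 0.4148*t - 5.5266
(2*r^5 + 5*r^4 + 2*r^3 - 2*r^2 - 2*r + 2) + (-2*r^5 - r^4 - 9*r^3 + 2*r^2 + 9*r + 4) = 4*r^4 - 7*r^3 + 7*r + 6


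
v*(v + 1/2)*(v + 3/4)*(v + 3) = v^4 + 17*v^3/4 + 33*v^2/8 + 9*v/8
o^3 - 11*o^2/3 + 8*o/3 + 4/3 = (o - 2)^2*(o + 1/3)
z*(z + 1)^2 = z^3 + 2*z^2 + z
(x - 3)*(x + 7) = x^2 + 4*x - 21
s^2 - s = s*(s - 1)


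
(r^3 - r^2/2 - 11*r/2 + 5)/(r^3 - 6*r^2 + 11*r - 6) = (r + 5/2)/(r - 3)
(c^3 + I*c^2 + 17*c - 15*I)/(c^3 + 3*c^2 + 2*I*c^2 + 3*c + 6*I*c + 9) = (c^2 + 2*I*c + 15)/(c^2 + 3*c*(1 + I) + 9*I)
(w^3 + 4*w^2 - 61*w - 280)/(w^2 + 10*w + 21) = (w^2 - 3*w - 40)/(w + 3)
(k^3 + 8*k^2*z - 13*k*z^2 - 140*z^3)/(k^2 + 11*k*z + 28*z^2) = (k^2 + k*z - 20*z^2)/(k + 4*z)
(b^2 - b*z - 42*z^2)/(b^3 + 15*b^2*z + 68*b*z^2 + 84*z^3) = (b - 7*z)/(b^2 + 9*b*z + 14*z^2)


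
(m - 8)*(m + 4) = m^2 - 4*m - 32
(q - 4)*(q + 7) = q^2 + 3*q - 28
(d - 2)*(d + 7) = d^2 + 5*d - 14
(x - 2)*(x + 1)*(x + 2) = x^3 + x^2 - 4*x - 4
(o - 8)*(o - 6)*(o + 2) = o^3 - 12*o^2 + 20*o + 96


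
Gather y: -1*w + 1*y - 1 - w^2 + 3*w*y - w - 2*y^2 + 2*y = -w^2 - 2*w - 2*y^2 + y*(3*w + 3) - 1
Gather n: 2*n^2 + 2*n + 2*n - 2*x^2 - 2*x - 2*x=2*n^2 + 4*n - 2*x^2 - 4*x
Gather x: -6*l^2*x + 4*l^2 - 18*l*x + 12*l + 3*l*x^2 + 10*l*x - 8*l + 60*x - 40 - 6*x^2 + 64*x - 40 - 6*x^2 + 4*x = 4*l^2 + 4*l + x^2*(3*l - 12) + x*(-6*l^2 - 8*l + 128) - 80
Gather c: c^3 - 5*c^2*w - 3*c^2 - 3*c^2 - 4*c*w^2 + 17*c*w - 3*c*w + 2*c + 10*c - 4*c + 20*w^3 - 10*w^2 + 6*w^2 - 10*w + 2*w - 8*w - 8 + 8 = c^3 + c^2*(-5*w - 6) + c*(-4*w^2 + 14*w + 8) + 20*w^3 - 4*w^2 - 16*w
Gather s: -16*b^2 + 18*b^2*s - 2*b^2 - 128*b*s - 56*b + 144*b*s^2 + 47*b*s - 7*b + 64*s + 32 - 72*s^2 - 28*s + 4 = -18*b^2 - 63*b + s^2*(144*b - 72) + s*(18*b^2 - 81*b + 36) + 36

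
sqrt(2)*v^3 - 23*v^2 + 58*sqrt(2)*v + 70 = (v - 7*sqrt(2))*(v - 5*sqrt(2))*(sqrt(2)*v + 1)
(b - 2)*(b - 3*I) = b^2 - 2*b - 3*I*b + 6*I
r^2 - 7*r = r*(r - 7)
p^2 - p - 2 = (p - 2)*(p + 1)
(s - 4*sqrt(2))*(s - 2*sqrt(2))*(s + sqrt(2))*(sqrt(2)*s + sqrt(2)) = sqrt(2)*s^4 - 10*s^3 + sqrt(2)*s^3 - 10*s^2 + 4*sqrt(2)*s^2 + 4*sqrt(2)*s + 32*s + 32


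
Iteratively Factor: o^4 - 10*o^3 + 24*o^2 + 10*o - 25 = (o - 5)*(o^3 - 5*o^2 - o + 5) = (o - 5)^2*(o^2 - 1) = (o - 5)^2*(o + 1)*(o - 1)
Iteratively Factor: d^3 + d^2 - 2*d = (d - 1)*(d^2 + 2*d) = (d - 1)*(d + 2)*(d)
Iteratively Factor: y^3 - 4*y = (y + 2)*(y^2 - 2*y) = y*(y + 2)*(y - 2)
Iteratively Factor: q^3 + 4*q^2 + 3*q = (q)*(q^2 + 4*q + 3) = q*(q + 3)*(q + 1)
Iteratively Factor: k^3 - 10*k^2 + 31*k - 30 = (k - 2)*(k^2 - 8*k + 15) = (k - 3)*(k - 2)*(k - 5)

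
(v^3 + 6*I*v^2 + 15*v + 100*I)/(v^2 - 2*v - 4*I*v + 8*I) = (v^2 + 10*I*v - 25)/(v - 2)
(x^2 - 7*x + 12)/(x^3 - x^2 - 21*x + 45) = (x - 4)/(x^2 + 2*x - 15)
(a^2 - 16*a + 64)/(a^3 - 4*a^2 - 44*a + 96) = (a - 8)/(a^2 + 4*a - 12)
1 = 1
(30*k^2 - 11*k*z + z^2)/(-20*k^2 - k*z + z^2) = (-6*k + z)/(4*k + z)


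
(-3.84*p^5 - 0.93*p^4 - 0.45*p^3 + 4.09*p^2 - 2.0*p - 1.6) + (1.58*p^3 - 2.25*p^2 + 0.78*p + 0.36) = -3.84*p^5 - 0.93*p^4 + 1.13*p^3 + 1.84*p^2 - 1.22*p - 1.24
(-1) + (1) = 0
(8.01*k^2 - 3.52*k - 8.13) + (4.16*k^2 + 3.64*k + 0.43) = 12.17*k^2 + 0.12*k - 7.7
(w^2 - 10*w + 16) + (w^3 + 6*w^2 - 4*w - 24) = w^3 + 7*w^2 - 14*w - 8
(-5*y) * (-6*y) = 30*y^2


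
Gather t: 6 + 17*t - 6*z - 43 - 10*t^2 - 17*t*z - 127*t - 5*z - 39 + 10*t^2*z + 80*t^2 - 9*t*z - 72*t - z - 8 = t^2*(10*z + 70) + t*(-26*z - 182) - 12*z - 84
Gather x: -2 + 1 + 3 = 2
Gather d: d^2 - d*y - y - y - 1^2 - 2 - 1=d^2 - d*y - 2*y - 4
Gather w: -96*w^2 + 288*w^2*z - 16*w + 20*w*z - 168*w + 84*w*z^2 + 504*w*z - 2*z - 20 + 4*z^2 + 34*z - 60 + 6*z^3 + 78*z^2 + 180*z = w^2*(288*z - 96) + w*(84*z^2 + 524*z - 184) + 6*z^3 + 82*z^2 + 212*z - 80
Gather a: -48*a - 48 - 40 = -48*a - 88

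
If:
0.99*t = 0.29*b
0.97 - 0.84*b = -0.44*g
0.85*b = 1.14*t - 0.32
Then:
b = -0.62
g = -3.39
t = -0.18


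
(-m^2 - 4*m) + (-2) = -m^2 - 4*m - 2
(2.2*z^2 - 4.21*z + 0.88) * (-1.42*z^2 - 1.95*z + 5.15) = -3.124*z^4 + 1.6882*z^3 + 18.2899*z^2 - 23.3975*z + 4.532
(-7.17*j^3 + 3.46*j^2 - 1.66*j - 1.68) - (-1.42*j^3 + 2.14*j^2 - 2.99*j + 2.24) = -5.75*j^3 + 1.32*j^2 + 1.33*j - 3.92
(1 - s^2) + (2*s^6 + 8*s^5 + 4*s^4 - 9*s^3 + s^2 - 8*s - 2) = 2*s^6 + 8*s^5 + 4*s^4 - 9*s^3 - 8*s - 1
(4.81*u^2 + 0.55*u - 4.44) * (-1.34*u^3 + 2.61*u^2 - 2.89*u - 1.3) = -6.4454*u^5 + 11.8171*u^4 - 6.5158*u^3 - 19.4309*u^2 + 12.1166*u + 5.772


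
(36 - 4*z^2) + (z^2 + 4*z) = -3*z^2 + 4*z + 36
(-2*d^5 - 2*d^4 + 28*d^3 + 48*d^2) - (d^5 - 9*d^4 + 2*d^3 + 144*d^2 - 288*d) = -3*d^5 + 7*d^4 + 26*d^3 - 96*d^2 + 288*d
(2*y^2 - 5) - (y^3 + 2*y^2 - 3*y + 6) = -y^3 + 3*y - 11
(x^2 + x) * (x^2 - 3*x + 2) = x^4 - 2*x^3 - x^2 + 2*x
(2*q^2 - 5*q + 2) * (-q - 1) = -2*q^3 + 3*q^2 + 3*q - 2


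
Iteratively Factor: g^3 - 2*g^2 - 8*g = (g)*(g^2 - 2*g - 8) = g*(g + 2)*(g - 4)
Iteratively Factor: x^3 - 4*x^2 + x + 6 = (x - 2)*(x^2 - 2*x - 3) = (x - 2)*(x + 1)*(x - 3)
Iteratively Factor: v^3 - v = (v)*(v^2 - 1) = v*(v - 1)*(v + 1)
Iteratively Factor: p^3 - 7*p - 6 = (p + 1)*(p^2 - p - 6) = (p + 1)*(p + 2)*(p - 3)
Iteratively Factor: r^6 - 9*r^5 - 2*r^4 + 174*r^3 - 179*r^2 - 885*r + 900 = (r + 3)*(r^5 - 12*r^4 + 34*r^3 + 72*r^2 - 395*r + 300) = (r + 3)^2*(r^4 - 15*r^3 + 79*r^2 - 165*r + 100) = (r - 1)*(r + 3)^2*(r^3 - 14*r^2 + 65*r - 100) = (r - 4)*(r - 1)*(r + 3)^2*(r^2 - 10*r + 25) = (r - 5)*(r - 4)*(r - 1)*(r + 3)^2*(r - 5)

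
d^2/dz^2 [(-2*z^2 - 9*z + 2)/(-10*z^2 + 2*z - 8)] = (235*z^3 - 270*z^2 - 510*z + 106)/(125*z^6 - 75*z^5 + 315*z^4 - 121*z^3 + 252*z^2 - 48*z + 64)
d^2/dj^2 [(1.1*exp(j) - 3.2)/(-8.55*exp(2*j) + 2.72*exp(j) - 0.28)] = (-80.41275*exp(4*j) + 910.1304*exp(3*j) - 207.4572*exp(2*j) - 7.80608*exp(j) + 2.35088)*exp(j)/(625.026375*exp(6*j) - 596.5164*exp(5*j) + 251.17506*exp(4*j) - 59.193728*exp(3*j) + 8.225616*exp(2*j) - 0.639744*exp(j) + 0.021952)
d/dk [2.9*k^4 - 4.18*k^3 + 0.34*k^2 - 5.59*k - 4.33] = 11.6*k^3 - 12.54*k^2 + 0.68*k - 5.59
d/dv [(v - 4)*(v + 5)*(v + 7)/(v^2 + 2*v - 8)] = (v^4 + 4*v^3 + 5*v^2 + 152*v + 384)/(v^4 + 4*v^3 - 12*v^2 - 32*v + 64)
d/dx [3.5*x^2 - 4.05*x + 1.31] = 7.0*x - 4.05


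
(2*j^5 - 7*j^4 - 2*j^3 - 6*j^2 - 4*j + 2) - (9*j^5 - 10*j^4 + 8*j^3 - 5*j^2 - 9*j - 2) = -7*j^5 + 3*j^4 - 10*j^3 - j^2 + 5*j + 4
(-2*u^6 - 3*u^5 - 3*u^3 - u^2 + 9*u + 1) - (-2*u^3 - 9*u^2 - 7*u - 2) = -2*u^6 - 3*u^5 - u^3 + 8*u^2 + 16*u + 3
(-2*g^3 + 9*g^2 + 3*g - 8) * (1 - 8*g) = 16*g^4 - 74*g^3 - 15*g^2 + 67*g - 8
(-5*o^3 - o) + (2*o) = -5*o^3 + o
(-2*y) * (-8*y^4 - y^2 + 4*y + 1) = 16*y^5 + 2*y^3 - 8*y^2 - 2*y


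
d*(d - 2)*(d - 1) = d^3 - 3*d^2 + 2*d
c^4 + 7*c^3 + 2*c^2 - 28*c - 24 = (c - 2)*(c + 1)*(c + 2)*(c + 6)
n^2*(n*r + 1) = n^3*r + n^2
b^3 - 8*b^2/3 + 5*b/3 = b*(b - 5/3)*(b - 1)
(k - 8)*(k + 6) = k^2 - 2*k - 48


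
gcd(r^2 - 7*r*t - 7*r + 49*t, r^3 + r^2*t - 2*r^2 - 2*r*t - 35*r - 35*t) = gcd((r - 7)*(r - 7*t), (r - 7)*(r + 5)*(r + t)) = r - 7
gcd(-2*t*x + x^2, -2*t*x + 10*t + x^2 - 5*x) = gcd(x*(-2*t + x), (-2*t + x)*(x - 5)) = -2*t + x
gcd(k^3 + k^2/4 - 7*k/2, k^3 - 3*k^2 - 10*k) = k^2 + 2*k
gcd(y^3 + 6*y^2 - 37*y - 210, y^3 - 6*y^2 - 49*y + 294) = y^2 + y - 42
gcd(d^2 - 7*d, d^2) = d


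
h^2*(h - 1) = h^3 - h^2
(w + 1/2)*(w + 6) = w^2 + 13*w/2 + 3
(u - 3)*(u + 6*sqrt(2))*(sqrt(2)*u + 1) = sqrt(2)*u^3 - 3*sqrt(2)*u^2 + 13*u^2 - 39*u + 6*sqrt(2)*u - 18*sqrt(2)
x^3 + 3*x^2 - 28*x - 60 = (x - 5)*(x + 2)*(x + 6)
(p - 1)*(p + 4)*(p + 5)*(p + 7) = p^4 + 15*p^3 + 67*p^2 + 57*p - 140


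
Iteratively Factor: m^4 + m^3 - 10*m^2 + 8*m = (m)*(m^3 + m^2 - 10*m + 8) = m*(m + 4)*(m^2 - 3*m + 2) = m*(m - 2)*(m + 4)*(m - 1)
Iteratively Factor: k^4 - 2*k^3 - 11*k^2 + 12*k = (k - 1)*(k^3 - k^2 - 12*k) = (k - 1)*(k + 3)*(k^2 - 4*k) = k*(k - 1)*(k + 3)*(k - 4)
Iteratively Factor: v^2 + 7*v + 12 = (v + 4)*(v + 3)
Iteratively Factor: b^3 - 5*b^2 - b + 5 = (b + 1)*(b^2 - 6*b + 5) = (b - 5)*(b + 1)*(b - 1)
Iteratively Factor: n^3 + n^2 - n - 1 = (n + 1)*(n^2 - 1) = (n - 1)*(n + 1)*(n + 1)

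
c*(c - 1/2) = c^2 - c/2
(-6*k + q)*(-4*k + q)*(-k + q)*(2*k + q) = -48*k^4 + 44*k^3*q + 12*k^2*q^2 - 9*k*q^3 + q^4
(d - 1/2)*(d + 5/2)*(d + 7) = d^3 + 9*d^2 + 51*d/4 - 35/4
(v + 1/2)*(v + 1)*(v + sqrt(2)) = v^3 + sqrt(2)*v^2 + 3*v^2/2 + v/2 + 3*sqrt(2)*v/2 + sqrt(2)/2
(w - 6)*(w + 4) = w^2 - 2*w - 24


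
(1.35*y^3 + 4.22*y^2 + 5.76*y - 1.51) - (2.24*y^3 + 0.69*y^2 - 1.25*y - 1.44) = -0.89*y^3 + 3.53*y^2 + 7.01*y - 0.0700000000000001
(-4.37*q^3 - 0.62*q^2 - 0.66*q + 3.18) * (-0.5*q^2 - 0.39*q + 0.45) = 2.185*q^5 + 2.0143*q^4 - 1.3947*q^3 - 1.6116*q^2 - 1.5372*q + 1.431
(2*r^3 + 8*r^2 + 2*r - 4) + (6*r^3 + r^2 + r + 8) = 8*r^3 + 9*r^2 + 3*r + 4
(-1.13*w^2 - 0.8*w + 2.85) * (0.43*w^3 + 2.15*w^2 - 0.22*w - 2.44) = -0.4859*w^5 - 2.7735*w^4 - 0.2459*w^3 + 9.0607*w^2 + 1.325*w - 6.954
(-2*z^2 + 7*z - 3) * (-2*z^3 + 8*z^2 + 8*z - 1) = 4*z^5 - 30*z^4 + 46*z^3 + 34*z^2 - 31*z + 3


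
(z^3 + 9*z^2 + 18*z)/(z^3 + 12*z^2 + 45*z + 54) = z/(z + 3)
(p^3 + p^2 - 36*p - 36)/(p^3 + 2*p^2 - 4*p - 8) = (p^3 + p^2 - 36*p - 36)/(p^3 + 2*p^2 - 4*p - 8)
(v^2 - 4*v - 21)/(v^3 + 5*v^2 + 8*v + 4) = (v^2 - 4*v - 21)/(v^3 + 5*v^2 + 8*v + 4)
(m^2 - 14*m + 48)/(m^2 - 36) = (m - 8)/(m + 6)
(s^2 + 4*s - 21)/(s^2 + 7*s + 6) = (s^2 + 4*s - 21)/(s^2 + 7*s + 6)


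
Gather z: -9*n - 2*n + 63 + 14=77 - 11*n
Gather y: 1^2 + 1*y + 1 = y + 2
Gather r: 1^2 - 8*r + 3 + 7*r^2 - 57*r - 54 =7*r^2 - 65*r - 50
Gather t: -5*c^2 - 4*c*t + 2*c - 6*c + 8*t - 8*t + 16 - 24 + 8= -5*c^2 - 4*c*t - 4*c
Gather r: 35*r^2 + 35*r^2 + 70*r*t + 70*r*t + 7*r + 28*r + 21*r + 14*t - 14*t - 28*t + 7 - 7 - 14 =70*r^2 + r*(140*t + 56) - 28*t - 14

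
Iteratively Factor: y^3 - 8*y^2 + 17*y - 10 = (y - 1)*(y^2 - 7*y + 10) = (y - 2)*(y - 1)*(y - 5)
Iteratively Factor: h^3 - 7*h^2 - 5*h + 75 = (h - 5)*(h^2 - 2*h - 15) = (h - 5)*(h + 3)*(h - 5)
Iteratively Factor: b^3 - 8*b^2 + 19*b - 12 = (b - 4)*(b^2 - 4*b + 3) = (b - 4)*(b - 3)*(b - 1)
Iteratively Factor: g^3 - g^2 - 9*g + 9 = (g - 3)*(g^2 + 2*g - 3) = (g - 3)*(g - 1)*(g + 3)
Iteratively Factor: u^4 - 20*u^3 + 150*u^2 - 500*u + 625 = (u - 5)*(u^3 - 15*u^2 + 75*u - 125) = (u - 5)^2*(u^2 - 10*u + 25) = (u - 5)^3*(u - 5)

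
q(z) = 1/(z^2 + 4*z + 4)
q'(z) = (-2*z - 4)/(z^2 + 4*z + 4)^2 = 2*(-z - 2)/(z^2 + 4*z + 4)^2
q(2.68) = 0.05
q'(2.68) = -0.02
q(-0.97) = 0.94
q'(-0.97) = -1.83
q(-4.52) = 0.16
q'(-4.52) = 0.12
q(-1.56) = 5.17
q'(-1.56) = -23.48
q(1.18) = 0.10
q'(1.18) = -0.06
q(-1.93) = 204.08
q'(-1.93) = -5830.90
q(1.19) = 0.10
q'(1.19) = -0.06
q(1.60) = 0.08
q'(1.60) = -0.04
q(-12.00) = 0.01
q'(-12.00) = 0.00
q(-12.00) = 0.01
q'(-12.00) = 0.00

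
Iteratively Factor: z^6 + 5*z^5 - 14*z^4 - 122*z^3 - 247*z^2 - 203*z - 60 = (z + 4)*(z^5 + z^4 - 18*z^3 - 50*z^2 - 47*z - 15) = (z - 5)*(z + 4)*(z^4 + 6*z^3 + 12*z^2 + 10*z + 3) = (z - 5)*(z + 1)*(z + 4)*(z^3 + 5*z^2 + 7*z + 3) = (z - 5)*(z + 1)^2*(z + 4)*(z^2 + 4*z + 3) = (z - 5)*(z + 1)^3*(z + 4)*(z + 3)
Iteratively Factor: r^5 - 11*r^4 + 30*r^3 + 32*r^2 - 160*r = (r)*(r^4 - 11*r^3 + 30*r^2 + 32*r - 160) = r*(r - 4)*(r^3 - 7*r^2 + 2*r + 40) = r*(r - 5)*(r - 4)*(r^2 - 2*r - 8) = r*(r - 5)*(r - 4)*(r + 2)*(r - 4)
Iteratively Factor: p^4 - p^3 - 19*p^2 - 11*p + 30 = (p + 3)*(p^3 - 4*p^2 - 7*p + 10) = (p + 2)*(p + 3)*(p^2 - 6*p + 5) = (p - 5)*(p + 2)*(p + 3)*(p - 1)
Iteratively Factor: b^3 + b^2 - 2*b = (b - 1)*(b^2 + 2*b) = (b - 1)*(b + 2)*(b)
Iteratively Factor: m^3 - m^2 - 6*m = (m)*(m^2 - m - 6) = m*(m + 2)*(m - 3)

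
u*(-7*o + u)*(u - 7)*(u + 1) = -7*o*u^3 + 42*o*u^2 + 49*o*u + u^4 - 6*u^3 - 7*u^2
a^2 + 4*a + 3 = (a + 1)*(a + 3)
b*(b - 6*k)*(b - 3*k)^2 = b^4 - 12*b^3*k + 45*b^2*k^2 - 54*b*k^3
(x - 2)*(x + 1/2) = x^2 - 3*x/2 - 1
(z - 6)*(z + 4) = z^2 - 2*z - 24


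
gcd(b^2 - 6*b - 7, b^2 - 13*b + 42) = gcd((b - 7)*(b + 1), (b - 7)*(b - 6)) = b - 7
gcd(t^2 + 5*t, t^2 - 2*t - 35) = t + 5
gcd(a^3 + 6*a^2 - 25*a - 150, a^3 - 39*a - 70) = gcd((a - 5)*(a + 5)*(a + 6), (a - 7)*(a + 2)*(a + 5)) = a + 5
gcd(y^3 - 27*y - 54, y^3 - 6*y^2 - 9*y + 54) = y^2 - 3*y - 18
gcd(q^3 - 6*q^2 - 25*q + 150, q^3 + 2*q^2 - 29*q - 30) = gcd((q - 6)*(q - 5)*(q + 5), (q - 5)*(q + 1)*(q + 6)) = q - 5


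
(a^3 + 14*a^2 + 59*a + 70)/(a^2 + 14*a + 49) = (a^2 + 7*a + 10)/(a + 7)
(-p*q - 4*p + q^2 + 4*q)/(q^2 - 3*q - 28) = (-p + q)/(q - 7)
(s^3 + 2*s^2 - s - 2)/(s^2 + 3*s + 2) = s - 1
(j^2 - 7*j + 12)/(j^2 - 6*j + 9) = (j - 4)/(j - 3)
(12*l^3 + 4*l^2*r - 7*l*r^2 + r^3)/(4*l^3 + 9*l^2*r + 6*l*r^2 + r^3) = (12*l^2 - 8*l*r + r^2)/(4*l^2 + 5*l*r + r^2)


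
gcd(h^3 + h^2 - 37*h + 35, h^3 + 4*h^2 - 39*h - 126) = h + 7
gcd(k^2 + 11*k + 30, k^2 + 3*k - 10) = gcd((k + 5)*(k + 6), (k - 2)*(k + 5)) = k + 5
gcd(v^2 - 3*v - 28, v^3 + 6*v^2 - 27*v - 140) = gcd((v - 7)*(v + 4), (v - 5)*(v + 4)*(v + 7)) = v + 4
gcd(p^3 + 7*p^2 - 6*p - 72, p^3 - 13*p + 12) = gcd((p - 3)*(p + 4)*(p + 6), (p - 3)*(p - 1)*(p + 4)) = p^2 + p - 12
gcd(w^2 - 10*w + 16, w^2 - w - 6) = 1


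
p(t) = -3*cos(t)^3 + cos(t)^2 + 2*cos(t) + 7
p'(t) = 9*sin(t)*cos(t)^2 - 2*sin(t)*cos(t) - 2*sin(t)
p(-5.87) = 7.37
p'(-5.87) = 1.49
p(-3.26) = 8.94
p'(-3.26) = 1.05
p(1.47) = 7.21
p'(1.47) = -2.10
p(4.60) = 6.79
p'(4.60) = 1.65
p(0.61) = 7.66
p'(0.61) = 1.38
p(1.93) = 6.55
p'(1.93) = -0.17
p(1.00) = 7.90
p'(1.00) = -0.38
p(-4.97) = 7.52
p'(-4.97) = -1.86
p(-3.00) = 8.91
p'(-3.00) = -1.24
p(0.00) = 7.00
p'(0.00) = 0.00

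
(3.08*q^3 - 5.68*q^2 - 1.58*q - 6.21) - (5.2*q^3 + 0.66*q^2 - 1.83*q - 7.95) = -2.12*q^3 - 6.34*q^2 + 0.25*q + 1.74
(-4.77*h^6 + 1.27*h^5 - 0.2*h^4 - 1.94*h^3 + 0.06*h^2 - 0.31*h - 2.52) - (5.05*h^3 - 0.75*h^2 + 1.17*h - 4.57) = -4.77*h^6 + 1.27*h^5 - 0.2*h^4 - 6.99*h^3 + 0.81*h^2 - 1.48*h + 2.05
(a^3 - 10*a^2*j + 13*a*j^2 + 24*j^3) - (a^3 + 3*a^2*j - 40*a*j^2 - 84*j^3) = -13*a^2*j + 53*a*j^2 + 108*j^3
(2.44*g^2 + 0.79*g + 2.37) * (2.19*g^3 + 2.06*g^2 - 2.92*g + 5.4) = 5.3436*g^5 + 6.7565*g^4 - 0.307099999999999*g^3 + 15.7514*g^2 - 2.6544*g + 12.798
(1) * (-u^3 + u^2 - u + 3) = -u^3 + u^2 - u + 3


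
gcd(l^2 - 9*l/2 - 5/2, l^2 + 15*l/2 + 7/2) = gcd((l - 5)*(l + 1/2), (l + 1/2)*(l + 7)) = l + 1/2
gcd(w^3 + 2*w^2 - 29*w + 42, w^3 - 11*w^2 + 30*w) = 1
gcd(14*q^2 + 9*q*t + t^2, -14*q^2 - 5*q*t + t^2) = 2*q + t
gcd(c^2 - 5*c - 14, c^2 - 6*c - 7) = c - 7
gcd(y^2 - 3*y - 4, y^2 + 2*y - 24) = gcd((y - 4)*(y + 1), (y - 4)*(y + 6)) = y - 4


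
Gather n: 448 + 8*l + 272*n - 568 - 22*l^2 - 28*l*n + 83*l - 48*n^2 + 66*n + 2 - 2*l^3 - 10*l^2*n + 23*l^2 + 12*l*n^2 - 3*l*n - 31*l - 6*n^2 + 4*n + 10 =-2*l^3 + l^2 + 60*l + n^2*(12*l - 54) + n*(-10*l^2 - 31*l + 342) - 108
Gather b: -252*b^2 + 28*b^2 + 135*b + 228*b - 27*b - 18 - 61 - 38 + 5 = -224*b^2 + 336*b - 112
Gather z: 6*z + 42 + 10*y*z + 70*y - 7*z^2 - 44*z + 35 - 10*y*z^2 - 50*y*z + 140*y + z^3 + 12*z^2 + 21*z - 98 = 210*y + z^3 + z^2*(5 - 10*y) + z*(-40*y - 17) - 21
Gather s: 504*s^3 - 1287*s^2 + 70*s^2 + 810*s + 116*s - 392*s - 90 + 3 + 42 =504*s^3 - 1217*s^2 + 534*s - 45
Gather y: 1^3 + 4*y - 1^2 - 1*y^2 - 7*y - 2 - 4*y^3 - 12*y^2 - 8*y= -4*y^3 - 13*y^2 - 11*y - 2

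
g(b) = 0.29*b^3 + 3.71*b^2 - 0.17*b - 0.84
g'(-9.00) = 3.52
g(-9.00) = 89.79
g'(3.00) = 29.92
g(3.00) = 39.87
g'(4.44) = 49.93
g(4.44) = 96.93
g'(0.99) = 8.03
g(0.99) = 2.91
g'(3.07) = 30.81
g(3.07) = 42.00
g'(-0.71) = -5.00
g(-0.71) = 1.05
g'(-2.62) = -13.64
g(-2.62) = 19.86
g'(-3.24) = -15.08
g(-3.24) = 28.79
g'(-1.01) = -6.78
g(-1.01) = 2.82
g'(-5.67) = -14.27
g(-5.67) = 66.53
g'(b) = 0.87*b^2 + 7.42*b - 0.17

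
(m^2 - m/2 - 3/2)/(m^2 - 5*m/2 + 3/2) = (m + 1)/(m - 1)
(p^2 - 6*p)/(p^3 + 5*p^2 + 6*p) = (p - 6)/(p^2 + 5*p + 6)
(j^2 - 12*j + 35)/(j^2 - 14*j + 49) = (j - 5)/(j - 7)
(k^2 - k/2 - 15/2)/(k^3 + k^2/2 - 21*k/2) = (2*k + 5)/(k*(2*k + 7))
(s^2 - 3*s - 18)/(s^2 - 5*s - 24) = (s - 6)/(s - 8)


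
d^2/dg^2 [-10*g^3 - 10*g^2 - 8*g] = -60*g - 20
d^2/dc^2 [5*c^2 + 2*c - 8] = 10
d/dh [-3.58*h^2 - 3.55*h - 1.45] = -7.16*h - 3.55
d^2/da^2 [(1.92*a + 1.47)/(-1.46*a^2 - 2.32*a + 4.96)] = (-(1.92*a + 1.47)*(2.92*a + 2.32)*(5.84*a + 4.64) + (16.8192*a + 13.2012)*(1.46*a^2 + 2.32*a - 4.96))/(1.46*a^2 + 2.32*a - 4.96)^3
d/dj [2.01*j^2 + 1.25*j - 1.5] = 4.02*j + 1.25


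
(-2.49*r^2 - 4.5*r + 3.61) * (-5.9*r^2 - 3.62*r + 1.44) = 14.691*r^4 + 35.5638*r^3 - 8.5946*r^2 - 19.5482*r + 5.1984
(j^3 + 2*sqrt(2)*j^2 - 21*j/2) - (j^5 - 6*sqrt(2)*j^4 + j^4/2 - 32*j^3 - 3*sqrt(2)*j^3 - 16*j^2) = -j^5 - j^4/2 + 6*sqrt(2)*j^4 + 3*sqrt(2)*j^3 + 33*j^3 + 2*sqrt(2)*j^2 + 16*j^2 - 21*j/2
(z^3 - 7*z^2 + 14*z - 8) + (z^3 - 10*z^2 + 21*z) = 2*z^3 - 17*z^2 + 35*z - 8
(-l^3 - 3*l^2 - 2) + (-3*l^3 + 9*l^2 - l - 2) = -4*l^3 + 6*l^2 - l - 4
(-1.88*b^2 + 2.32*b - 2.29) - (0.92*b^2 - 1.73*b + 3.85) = -2.8*b^2 + 4.05*b - 6.14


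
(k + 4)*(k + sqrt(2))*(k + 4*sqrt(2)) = k^3 + 4*k^2 + 5*sqrt(2)*k^2 + 8*k + 20*sqrt(2)*k + 32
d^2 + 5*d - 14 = (d - 2)*(d + 7)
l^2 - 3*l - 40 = (l - 8)*(l + 5)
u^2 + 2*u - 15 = (u - 3)*(u + 5)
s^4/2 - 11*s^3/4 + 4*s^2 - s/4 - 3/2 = (s/2 + 1/4)*(s - 3)*(s - 2)*(s - 1)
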